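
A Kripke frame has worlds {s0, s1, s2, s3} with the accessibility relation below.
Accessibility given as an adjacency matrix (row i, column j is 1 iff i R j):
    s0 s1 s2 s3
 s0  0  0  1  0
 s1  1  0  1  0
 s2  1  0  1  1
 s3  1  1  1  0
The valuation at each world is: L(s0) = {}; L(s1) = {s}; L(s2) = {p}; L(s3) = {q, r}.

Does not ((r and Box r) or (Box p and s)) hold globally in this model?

Let φ = not ((r and Box r) or (Box p and s)). Evaluate φ at each world:
  s0 (successors {s2}): φ is true.
  s1 (successors {s0, s2}): φ is true.
  s2 (successors {s0, s2, s3}): φ is true.
  s3 (successors {s0, s1, s2}): φ is true.
For instance, at s1:
  At s1: (r and Box r) or (Box p and s) is false, so not ((r and Box r) or (Box p and s)) is true.
    At s1: r and Box r is false, Box p and s is false, so (r and Box r) or (Box p and s) is false.
      At s1: r is false, Box r is false, so r and Box r is false.
      At s1: Box p is false, s is true, so Box p and s is false.

Yes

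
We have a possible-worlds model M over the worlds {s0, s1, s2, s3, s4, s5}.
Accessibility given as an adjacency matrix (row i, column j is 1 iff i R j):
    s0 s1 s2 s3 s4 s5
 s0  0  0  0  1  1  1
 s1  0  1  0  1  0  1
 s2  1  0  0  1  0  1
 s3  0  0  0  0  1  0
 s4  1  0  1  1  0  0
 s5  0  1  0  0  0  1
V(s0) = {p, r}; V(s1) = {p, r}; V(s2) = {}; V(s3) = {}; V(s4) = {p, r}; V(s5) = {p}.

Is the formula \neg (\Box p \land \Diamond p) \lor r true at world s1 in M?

At s1: \neg (\Box p \land \Diamond p) is true, r is true, so \neg (\Box p \land \Diamond p) \lor r is true.
  At s1: \Box p \land \Diamond p is false, so \neg (\Box p \land \Diamond p) is true.
    At s1: \Box p is false, \Diamond p is true, so \Box p \land \Diamond p is false.
      At s1: \Box p requires p at every successor {s1, s3, s5}.
        p fails at s3, so \Box p is false at s1.
      At s1: \Diamond p requires p at some successor in {s1, s3, s5}.
        p holds at s1, so \Diamond p is true at s1.

Yes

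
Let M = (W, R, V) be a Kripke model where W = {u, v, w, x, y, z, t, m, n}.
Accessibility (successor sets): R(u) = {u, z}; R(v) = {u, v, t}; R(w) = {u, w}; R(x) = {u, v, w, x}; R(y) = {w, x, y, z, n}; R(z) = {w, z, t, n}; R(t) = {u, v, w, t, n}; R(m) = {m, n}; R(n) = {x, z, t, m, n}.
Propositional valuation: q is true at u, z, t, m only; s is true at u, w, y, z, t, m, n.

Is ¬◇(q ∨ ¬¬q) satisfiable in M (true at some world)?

Recall that ◇ψ holds at a world iff ψ holds at some accessible world.
Let φ = ¬◇(q ∨ ¬¬q). Evaluate φ at each world:
  u (successors {u, z}): φ is false.
  v (successors {u, v, t}): φ is false.
  w (successors {u, w}): φ is false.
  x (successors {u, v, w, x}): φ is false.
  y (successors {w, x, y, z, n}): φ is false.
  z (successors {w, z, t, n}): φ is false.
  t (successors {u, v, w, t, n}): φ is false.
  m (successors {m, n}): φ is false.
  n (successors {x, z, t, m, n}): φ is false.
For instance, at z:
  At z: ◇(q ∨ ¬¬q) is true, so ¬◇(q ∨ ¬¬q) is false.
    At z: ◇(q ∨ ¬¬q) requires q ∨ ¬¬q at some successor in {w, z, t, n}.
      q ∨ ¬¬q holds at z, so ◇(q ∨ ¬¬q) is true at z.

No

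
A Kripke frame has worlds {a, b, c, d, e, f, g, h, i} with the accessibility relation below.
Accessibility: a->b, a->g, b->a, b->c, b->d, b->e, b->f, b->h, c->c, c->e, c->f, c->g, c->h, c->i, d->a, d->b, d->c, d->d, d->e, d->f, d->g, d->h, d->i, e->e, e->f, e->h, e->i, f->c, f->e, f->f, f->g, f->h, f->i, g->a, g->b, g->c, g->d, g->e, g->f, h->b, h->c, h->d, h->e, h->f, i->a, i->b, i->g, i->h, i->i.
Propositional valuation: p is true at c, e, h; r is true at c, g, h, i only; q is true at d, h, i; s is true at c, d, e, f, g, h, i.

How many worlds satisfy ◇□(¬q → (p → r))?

7

Let φ = ◇□(¬q → (p → r)). Evaluate φ at each world:
  a (successors {b, g}): φ is false.
  b (successors {a, c, d, e, f, h}): φ is true.
  c (successors {c, e, f, g, h, i}): φ is true.
  d (successors {a, b, c, d, e, f, g, h, i}): φ is true.
  e (successors {e, f, h, i}): φ is true.
  f (successors {c, e, f, g, h, i}): φ is true.
  g (successors {a, b, c, d, e, f}): φ is true.
  h (successors {b, c, d, e, f}): φ is false.
  i (successors {a, b, g, h, i}): φ is true.
For instance, at e:
  At e: ◇□(¬q → (p → r)) requires □(¬q → (p → r)) at some successor in {e, f, h, i}.
    □(¬q → (p → r)) holds at i, so ◇□(¬q → (p → r)) is true at e.
      At i: □(¬q → (p → r)) requires ¬q → (p → r) at every successor {a, b, g, h, i}.
        At a: ¬q → (p → r) is true.
        At b: ¬q → (p → r) is true.
        At g: ¬q → (p → r) is true.
        At h: ¬q → (p → r) is true.
        At i: ¬q → (p → r) is true.
      So □(¬q → (p → r)) is true at i.
Satisfying worlds: {b, c, d, e, f, g, i}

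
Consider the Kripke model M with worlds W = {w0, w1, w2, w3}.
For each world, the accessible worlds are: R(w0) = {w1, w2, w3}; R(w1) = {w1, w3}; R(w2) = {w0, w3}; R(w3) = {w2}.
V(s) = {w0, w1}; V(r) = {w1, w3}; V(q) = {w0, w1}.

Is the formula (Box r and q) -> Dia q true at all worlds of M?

Yes

Recall that Box ψ holds at a world iff ψ holds at every accessible world, and Dia ψ holds iff ψ holds at some accessible world.
Let φ = (Box r and q) -> Dia q. Evaluate φ at each world:
  w0 (successors {w1, w2, w3}): φ is true.
  w1 (successors {w1, w3}): φ is true.
  w2 (successors {w0, w3}): φ is true.
  w3 (successors {w2}): φ is true.
For instance, at w2:
  At w2: Box r and q is false, Dia q is true, so (Box r and q) -> Dia q is true.
    At w2: Box r is false, q is false, so Box r and q is false.
      At w2: Box r requires r at every successor {w0, w3}.
        r fails at w0, so Box r is false at w2.
    At w2: Dia q requires q at some successor in {w0, w3}.
      q holds at w0, so Dia q is true at w2.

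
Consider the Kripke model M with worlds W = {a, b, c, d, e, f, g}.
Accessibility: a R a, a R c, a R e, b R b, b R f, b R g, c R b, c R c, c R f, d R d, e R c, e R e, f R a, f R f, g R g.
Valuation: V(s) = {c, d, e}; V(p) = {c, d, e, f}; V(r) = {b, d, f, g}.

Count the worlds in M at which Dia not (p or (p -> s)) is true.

0

Recall that Dia ψ holds at a world iff ψ holds at some accessible world.
Let φ = Dia not (p or (p -> s)). Evaluate φ at each world:
  a (successors {a, c, e}): φ is false.
  b (successors {b, f, g}): φ is false.
  c (successors {b, c, f}): φ is false.
  d (successors {d}): φ is false.
  e (successors {c, e}): φ is false.
  f (successors {a, f}): φ is false.
  g (successors {g}): φ is false.
For instance, at g:
  At g: Dia not (p or (p -> s)) requires not (p or (p -> s)) at some successor in {g}.
    At g: not (p or (p -> s)) is false.
  So Dia not (p or (p -> s)) is false at g.
Satisfying worlds: none.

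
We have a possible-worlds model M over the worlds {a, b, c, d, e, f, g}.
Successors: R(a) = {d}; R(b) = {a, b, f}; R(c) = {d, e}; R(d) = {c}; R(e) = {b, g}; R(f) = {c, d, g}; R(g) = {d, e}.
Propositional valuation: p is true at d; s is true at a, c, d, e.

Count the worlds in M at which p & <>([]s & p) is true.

Let φ = p & <>([]s & p). Evaluate φ at each world:
  a (successors {d}): φ is false.
  b (successors {a, b, f}): φ is false.
  c (successors {d, e}): φ is false.
  d (successors {c}): φ is false.
  e (successors {b, g}): φ is false.
  f (successors {c, d, g}): φ is false.
  g (successors {d, e}): φ is false.
For instance, at d:
  At d: p is true, <>([]s & p) is false, so p & <>([]s & p) is false.
    At d: <>([]s & p) requires []s & p at some successor in {c}.
      At c: []s & p is false.
    So <>([]s & p) is false at d.
Satisfying worlds: none.

0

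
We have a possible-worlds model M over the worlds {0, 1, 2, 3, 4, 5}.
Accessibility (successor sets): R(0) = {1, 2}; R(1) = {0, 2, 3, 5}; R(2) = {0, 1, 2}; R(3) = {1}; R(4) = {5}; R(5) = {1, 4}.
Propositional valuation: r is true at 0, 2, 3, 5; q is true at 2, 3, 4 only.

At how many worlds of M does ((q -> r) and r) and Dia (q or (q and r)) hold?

Let φ = ((q -> r) and r) and Dia (q or (q and r)). Evaluate φ at each world:
  0 (successors {1, 2}): φ is true.
  1 (successors {0, 2, 3, 5}): φ is false.
  2 (successors {0, 1, 2}): φ is true.
  3 (successors {1}): φ is false.
  4 (successors {5}): φ is false.
  5 (successors {1, 4}): φ is true.
For instance, at 5:
  At 5: (q -> r) and r is true, Dia (q or (q and r)) is true, so ((q -> r) and r) and Dia (q or (q and r)) is true.
    At 5: Dia (q or (q and r)) requires q or (q and r) at some successor in {1, 4}.
      q or (q and r) holds at 4, so Dia (q or (q and r)) is true at 5.
Satisfying worlds: {0, 2, 5}

3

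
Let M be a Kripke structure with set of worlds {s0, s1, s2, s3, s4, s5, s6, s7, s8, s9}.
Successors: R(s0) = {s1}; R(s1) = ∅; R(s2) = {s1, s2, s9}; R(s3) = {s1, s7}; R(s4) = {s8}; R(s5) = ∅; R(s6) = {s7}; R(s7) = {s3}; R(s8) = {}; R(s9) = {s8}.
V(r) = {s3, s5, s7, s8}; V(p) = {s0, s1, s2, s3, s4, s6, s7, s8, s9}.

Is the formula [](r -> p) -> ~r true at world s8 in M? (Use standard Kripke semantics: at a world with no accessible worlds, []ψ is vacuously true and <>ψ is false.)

At s8: [](r -> p) is true, ~r is false, so [](r -> p) -> ~r is false.
  At s8: no accessible worlds, so [](r -> p) holds vacuously.

No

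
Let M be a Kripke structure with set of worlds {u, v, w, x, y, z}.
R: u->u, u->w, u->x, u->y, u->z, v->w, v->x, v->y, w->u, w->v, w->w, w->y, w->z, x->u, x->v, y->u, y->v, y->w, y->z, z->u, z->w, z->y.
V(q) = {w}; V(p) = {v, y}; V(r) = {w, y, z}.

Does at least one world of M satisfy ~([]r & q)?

Yes

Let φ = ~([]r & q). Evaluate φ at each world:
  u (successors {u, w, x, y, z}): φ is true.
  v (successors {w, x, y}): φ is true.
  w (successors {u, v, w, y, z}): φ is true.
  x (successors {u, v}): φ is true.
  y (successors {u, v, w, z}): φ is true.
  z (successors {u, w, y}): φ is true.
Detail at u (witness):
  At u: []r & q is false, so ~([]r & q) is true.
    At u: []r is false, q is false, so []r & q is false.
      At u: []r requires r at every successor {u, w, x, y, z}.
        r fails at u, so []r is false at u.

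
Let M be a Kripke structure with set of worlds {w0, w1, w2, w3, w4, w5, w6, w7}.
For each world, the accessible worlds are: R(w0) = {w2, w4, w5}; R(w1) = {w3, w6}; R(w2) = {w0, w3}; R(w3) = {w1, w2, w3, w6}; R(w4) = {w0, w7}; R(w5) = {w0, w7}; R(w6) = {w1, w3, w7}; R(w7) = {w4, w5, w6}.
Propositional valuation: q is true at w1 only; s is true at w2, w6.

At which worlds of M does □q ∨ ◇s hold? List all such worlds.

w0, w1, w3, w7

Let φ = □q ∨ ◇s. Evaluate φ at each world:
  w0 (successors {w2, w4, w5}): φ is true.
  w1 (successors {w3, w6}): φ is true.
  w2 (successors {w0, w3}): φ is false.
  w3 (successors {w1, w2, w3, w6}): φ is true.
  w4 (successors {w0, w7}): φ is false.
  w5 (successors {w0, w7}): φ is false.
  w6 (successors {w1, w3, w7}): φ is false.
  w7 (successors {w4, w5, w6}): φ is true.
For instance, at w1:
  At w1: □q is false, ◇s is true, so □q ∨ ◇s is true.
    At w1: □q requires q at every successor {w3, w6}.
      q fails at w3, so □q is false at w1.
    At w1: ◇s requires s at some successor in {w3, w6}.
      s holds at w6, so ◇s is true at w1.
Satisfying worlds: {w0, w1, w3, w7}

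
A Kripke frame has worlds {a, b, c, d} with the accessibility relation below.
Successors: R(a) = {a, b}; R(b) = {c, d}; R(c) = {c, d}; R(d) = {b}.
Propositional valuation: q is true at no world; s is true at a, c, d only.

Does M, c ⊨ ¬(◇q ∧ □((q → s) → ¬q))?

At c: ◇q ∧ □((q → s) → ¬q) is false, so ¬(◇q ∧ □((q → s) → ¬q)) is true.
  At c: ◇q is false, □((q → s) → ¬q) is true, so ◇q ∧ □((q → s) → ¬q) is false.
    At c: ◇q requires q at some successor in {c, d}.
      At c: q is false.
      At d: q is false.
    So ◇q is false at c.
    At c: □((q → s) → ¬q) requires (q → s) → ¬q at every successor {c, d}.
      At c: (q → s) → ¬q is true.
      At d: (q → s) → ¬q is true.
    So □((q → s) → ¬q) is true at c.

Yes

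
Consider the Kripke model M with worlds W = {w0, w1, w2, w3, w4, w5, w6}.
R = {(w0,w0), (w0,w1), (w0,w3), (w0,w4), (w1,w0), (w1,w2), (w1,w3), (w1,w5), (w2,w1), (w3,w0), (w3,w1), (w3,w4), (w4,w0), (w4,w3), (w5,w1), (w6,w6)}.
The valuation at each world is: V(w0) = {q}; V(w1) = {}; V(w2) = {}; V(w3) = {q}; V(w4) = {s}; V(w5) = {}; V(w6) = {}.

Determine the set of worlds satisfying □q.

w4

Recall that □ψ holds at a world iff ψ holds at every accessible world, and ◇ψ holds iff ψ holds at some accessible world.
Let φ = □q. Evaluate φ at each world:
  w0 (successors {w0, w1, w3, w4}): φ is false.
  w1 (successors {w0, w2, w3, w5}): φ is false.
  w2 (successors {w1}): φ is false.
  w3 (successors {w0, w1, w4}): φ is false.
  w4 (successors {w0, w3}): φ is true.
  w5 (successors {w1}): φ is false.
  w6 (successors {w6}): φ is false.
For instance, at w2:
  At w2: □q requires q at every successor {w1}.
    q fails at w1, so □q is false at w2.
Satisfying worlds: {w4}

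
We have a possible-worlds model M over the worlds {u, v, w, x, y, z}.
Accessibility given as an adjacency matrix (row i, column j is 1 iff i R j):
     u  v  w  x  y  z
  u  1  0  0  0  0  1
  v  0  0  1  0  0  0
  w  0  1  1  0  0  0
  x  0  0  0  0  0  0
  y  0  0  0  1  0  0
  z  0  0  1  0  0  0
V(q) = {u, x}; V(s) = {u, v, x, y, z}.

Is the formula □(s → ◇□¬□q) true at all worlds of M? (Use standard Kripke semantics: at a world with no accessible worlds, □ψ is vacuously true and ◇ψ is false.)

No

Let φ = □(s → ◇□¬□q). Evaluate φ at each world:
  u (successors {u, z}): φ is true.
  v (successors {w}): φ is true.
  w (successors {v, w}): φ is true.
  x (successors ∅): φ is true.
  y (successors {x}): φ is false.
  z (successors {w}): φ is true.
Detail at y (counterexample):
  At y: □(s → ◇□¬□q) requires s → ◇□¬□q at every successor {x}.
    s → ◇□¬□q fails at x, so □(s → ◇□¬□q) is false at y.
      At x: s is true, ◇□¬□q is false, so s → ◇□¬□q is false.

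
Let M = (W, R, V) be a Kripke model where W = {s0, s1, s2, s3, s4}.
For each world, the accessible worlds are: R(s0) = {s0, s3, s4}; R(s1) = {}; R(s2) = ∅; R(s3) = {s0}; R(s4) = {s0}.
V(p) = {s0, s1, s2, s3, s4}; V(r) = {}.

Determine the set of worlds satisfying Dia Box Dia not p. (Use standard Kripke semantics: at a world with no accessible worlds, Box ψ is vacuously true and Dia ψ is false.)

none

Let φ = Dia Box Dia not p. Evaluate φ at each world:
  s0 (successors {s0, s3, s4}): φ is false.
  s1 (successors ∅): φ is false.
  s2 (successors ∅): φ is false.
  s3 (successors {s0}): φ is false.
  s4 (successors {s0}): φ is false.
For instance, at s4:
  At s4: Dia Box Dia not p requires Box Dia not p at some successor in {s0}.
    At s0: Box Dia not p is false.
  So Dia Box Dia not p is false at s4.
Satisfying worlds: none.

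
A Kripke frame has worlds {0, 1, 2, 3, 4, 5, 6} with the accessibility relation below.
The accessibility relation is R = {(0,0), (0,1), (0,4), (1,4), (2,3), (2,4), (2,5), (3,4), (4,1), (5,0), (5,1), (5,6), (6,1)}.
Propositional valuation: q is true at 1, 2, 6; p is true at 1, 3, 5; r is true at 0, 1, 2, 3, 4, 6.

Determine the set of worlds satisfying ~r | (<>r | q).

Recall that <>ψ holds at a world iff ψ holds at some accessible world.
Let φ = ~r | (<>r | q). Evaluate φ at each world:
  0 (successors {0, 1, 4}): φ is true.
  1 (successors {4}): φ is true.
  2 (successors {3, 4, 5}): φ is true.
  3 (successors {4}): φ is true.
  4 (successors {1}): φ is true.
  5 (successors {0, 1, 6}): φ is true.
  6 (successors {1}): φ is true.
For instance, at 0:
  At 0: ~r is false, <>r | q is true, so ~r | (<>r | q) is true.
    At 0: <>r is true, q is false, so <>r | q is true.
      At 0: <>r requires r at some successor in {0, 1, 4}.
        r holds at 0, so <>r is true at 0.
Satisfying worlds: {0, 1, 2, 3, 4, 5, 6}

0, 1, 2, 3, 4, 5, 6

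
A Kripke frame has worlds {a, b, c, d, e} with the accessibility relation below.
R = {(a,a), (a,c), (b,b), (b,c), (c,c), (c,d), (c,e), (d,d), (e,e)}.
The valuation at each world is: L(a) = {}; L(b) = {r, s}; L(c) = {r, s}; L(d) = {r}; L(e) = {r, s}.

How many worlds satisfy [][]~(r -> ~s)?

1

Let φ = [][]~(r -> ~s). Evaluate φ at each world:
  a (successors {a, c}): φ is false.
  b (successors {b, c}): φ is false.
  c (successors {c, d, e}): φ is false.
  d (successors {d}): φ is false.
  e (successors {e}): φ is true.
For instance, at d:
  At d: [][]~(r -> ~s) requires []~(r -> ~s) at every successor {d}.
    []~(r -> ~s) fails at d, so [][]~(r -> ~s) is false at d.
      At d: []~(r -> ~s) requires ~(r -> ~s) at every successor {d}.
        ~(r -> ~s) fails at d, so []~(r -> ~s) is false at d.
Satisfying worlds: {e}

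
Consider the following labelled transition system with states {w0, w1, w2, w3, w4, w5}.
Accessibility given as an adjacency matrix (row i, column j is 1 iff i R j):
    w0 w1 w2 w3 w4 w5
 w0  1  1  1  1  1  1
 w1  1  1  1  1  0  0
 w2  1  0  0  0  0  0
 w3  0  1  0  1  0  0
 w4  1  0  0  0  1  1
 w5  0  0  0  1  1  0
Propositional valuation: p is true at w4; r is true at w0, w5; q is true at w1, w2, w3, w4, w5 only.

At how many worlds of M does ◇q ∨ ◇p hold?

5

Let φ = ◇q ∨ ◇p. Evaluate φ at each world:
  w0 (successors {w0, w1, w2, w3, w4, w5}): φ is true.
  w1 (successors {w0, w1, w2, w3}): φ is true.
  w2 (successors {w0}): φ is false.
  w3 (successors {w1, w3}): φ is true.
  w4 (successors {w0, w4, w5}): φ is true.
  w5 (successors {w3, w4}): φ is true.
For instance, at w4:
  At w4: ◇q is true, ◇p is true, so ◇q ∨ ◇p is true.
    At w4: ◇q requires q at some successor in {w0, w4, w5}.
      q holds at w4, so ◇q is true at w4.
    At w4: ◇p requires p at some successor in {w0, w4, w5}.
      p holds at w4, so ◇p is true at w4.
Satisfying worlds: {w0, w1, w3, w4, w5}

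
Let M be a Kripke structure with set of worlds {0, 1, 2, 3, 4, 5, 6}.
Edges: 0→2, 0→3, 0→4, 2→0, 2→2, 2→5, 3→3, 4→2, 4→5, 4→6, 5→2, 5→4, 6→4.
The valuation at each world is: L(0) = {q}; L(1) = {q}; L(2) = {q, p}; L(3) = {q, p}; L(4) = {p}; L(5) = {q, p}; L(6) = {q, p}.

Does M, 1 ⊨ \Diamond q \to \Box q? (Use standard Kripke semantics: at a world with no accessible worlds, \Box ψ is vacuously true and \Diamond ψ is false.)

At 1: \Diamond q is false, \Box q is true, so \Diamond q \to \Box q is true.
  At 1: no accessible worlds, so \Diamond q is false.
  At 1: no accessible worlds, so \Box q holds vacuously.

Yes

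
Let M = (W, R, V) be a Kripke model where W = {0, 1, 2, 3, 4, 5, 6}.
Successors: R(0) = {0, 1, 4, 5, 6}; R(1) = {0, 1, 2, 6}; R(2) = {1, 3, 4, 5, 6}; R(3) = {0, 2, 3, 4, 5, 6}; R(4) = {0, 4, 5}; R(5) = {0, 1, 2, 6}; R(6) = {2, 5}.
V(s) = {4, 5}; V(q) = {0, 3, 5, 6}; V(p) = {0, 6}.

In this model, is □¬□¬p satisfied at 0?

No

At 0: □¬□¬p requires ¬□¬p at every successor {0, 1, 4, 5, 6}.
  ¬□¬p fails at 6, so □¬□¬p is false at 0.
    At 6: □¬p is true, so ¬□¬p is false.
      At 6: □¬p requires ¬p at every successor {2, 5}.
        At 2: ¬p is true.
        At 5: ¬p is true.
      So □¬p is true at 6.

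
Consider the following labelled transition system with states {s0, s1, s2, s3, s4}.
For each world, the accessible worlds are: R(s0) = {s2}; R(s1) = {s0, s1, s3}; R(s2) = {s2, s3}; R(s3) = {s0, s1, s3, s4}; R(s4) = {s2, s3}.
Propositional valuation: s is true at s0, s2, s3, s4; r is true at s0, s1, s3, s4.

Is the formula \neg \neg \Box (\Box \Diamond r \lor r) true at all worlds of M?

Let φ = \neg \neg \Box (\Box \Diamond r \lor r). Evaluate φ at each world:
  s0 (successors {s2}): φ is true.
  s1 (successors {s0, s1, s3}): φ is true.
  s2 (successors {s2, s3}): φ is true.
  s3 (successors {s0, s1, s3, s4}): φ is true.
  s4 (successors {s2, s3}): φ is true.
For instance, at s3:
  At s3: \neg \Box (\Box \Diamond r \lor r) is false, so \neg \neg \Box (\Box \Diamond r \lor r) is true.
    At s3: \Box (\Box \Diamond r \lor r) is true, so \neg \Box (\Box \Diamond r \lor r) is false.
      At s3: \Box (\Box \Diamond r \lor r) requires \Box \Diamond r \lor r at every successor {s0, s1, s3, s4}.
        At s0: \Box \Diamond r \lor r is true.
        At s1: \Box \Diamond r \lor r is true.
        At s3: \Box \Diamond r \lor r is true.
        At s4: \Box \Diamond r \lor r is true.
      So \Box (\Box \Diamond r \lor r) is true at s3.

Yes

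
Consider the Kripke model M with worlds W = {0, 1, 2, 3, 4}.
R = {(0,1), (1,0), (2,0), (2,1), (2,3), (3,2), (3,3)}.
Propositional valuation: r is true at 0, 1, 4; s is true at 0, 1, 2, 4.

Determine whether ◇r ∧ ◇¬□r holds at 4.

No

At 4: ◇r is false, ◇¬□r is false, so ◇r ∧ ◇¬□r is false.
  At 4: no accessible worlds, so ◇r is false.
  At 4: no accessible worlds, so ◇¬□r is false.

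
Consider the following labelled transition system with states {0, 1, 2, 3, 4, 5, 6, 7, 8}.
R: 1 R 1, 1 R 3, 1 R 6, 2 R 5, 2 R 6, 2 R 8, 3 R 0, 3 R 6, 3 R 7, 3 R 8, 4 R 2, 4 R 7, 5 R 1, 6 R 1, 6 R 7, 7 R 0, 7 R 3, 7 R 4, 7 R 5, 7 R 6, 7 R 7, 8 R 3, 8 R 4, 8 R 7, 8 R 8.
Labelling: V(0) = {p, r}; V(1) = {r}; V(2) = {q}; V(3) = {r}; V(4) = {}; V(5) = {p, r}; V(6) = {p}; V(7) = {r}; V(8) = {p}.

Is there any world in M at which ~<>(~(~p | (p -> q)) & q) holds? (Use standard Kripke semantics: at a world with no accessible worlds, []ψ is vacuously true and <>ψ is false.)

Recall that <>ψ holds at a world iff ψ holds at some accessible world.
Let φ = ~<>(~(~p | (p -> q)) & q). Evaluate φ at each world:
  0 (successors ∅): φ is true.
  1 (successors {1, 3, 6}): φ is true.
  2 (successors {5, 6, 8}): φ is true.
  3 (successors {0, 6, 7, 8}): φ is true.
  4 (successors {2, 7}): φ is true.
  5 (successors {1}): φ is true.
  6 (successors {1, 7}): φ is true.
  7 (successors {0, 3, 4, 5, 6, 7}): φ is true.
  8 (successors {3, 4, 7, 8}): φ is true.
Detail at 0 (witness):
  At 0: <>(~(~p | (p -> q)) & q) is false, so ~<>(~(~p | (p -> q)) & q) is true.
    At 0: no accessible worlds, so <>(~(~p | (p -> q)) & q) is false.

Yes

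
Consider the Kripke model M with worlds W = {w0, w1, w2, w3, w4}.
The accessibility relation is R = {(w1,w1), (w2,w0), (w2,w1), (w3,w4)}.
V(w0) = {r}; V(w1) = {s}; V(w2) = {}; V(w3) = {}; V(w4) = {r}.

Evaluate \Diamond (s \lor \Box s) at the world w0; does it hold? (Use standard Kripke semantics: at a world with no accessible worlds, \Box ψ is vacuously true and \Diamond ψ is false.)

No

Recall that \Box ψ holds at a world iff ψ holds at every accessible world, and \Diamond ψ holds iff ψ holds at some accessible world.
At w0: no accessible worlds, so \Diamond (s \lor \Box s) is false.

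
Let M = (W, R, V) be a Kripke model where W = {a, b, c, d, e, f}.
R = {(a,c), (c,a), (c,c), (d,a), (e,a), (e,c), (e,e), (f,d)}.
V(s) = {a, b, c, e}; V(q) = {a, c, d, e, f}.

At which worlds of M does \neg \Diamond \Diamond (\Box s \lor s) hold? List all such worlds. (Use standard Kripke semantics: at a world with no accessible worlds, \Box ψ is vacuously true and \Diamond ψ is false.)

Let φ = \neg \Diamond \Diamond (\Box s \lor s). Evaluate φ at each world:
  a (successors {c}): φ is false.
  b (successors ∅): φ is true.
  c (successors {a, c}): φ is false.
  d (successors {a}): φ is false.
  e (successors {a, c, e}): φ is false.
  f (successors {d}): φ is false.
For instance, at c:
  At c: \Diamond \Diamond (\Box s \lor s) is true, so \neg \Diamond \Diamond (\Box s \lor s) is false.
    At c: \Diamond \Diamond (\Box s \lor s) requires \Diamond (\Box s \lor s) at some successor in {a, c}.
      \Diamond (\Box s \lor s) holds at a, so \Diamond \Diamond (\Box s \lor s) is true at c.
Satisfying worlds: {b}

b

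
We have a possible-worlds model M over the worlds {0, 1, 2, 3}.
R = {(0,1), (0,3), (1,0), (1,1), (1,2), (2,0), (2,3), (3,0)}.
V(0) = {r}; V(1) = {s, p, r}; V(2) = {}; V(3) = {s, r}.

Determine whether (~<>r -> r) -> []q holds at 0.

At 0: ~<>r -> r is true, []q is false, so (~<>r -> r) -> []q is false.
  At 0: ~<>r is false, r is true, so ~<>r -> r is true.
    At 0: <>r is true, so ~<>r is false.
      At 0: <>r requires r at some successor in {1, 3}.
        r holds at 1, so <>r is true at 0.
  At 0: []q requires q at every successor {1, 3}.
    q fails at 1, so []q is false at 0.

No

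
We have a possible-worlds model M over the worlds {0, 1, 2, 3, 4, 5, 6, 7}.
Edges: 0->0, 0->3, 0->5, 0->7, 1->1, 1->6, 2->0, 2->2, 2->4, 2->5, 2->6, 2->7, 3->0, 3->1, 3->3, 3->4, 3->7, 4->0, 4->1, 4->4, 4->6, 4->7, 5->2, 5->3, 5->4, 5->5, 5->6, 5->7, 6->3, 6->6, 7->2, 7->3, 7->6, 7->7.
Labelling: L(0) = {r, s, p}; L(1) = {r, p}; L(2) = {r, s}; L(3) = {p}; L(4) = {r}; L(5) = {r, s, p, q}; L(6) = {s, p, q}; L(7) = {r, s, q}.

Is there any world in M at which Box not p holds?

No

Let φ = Box not p. Evaluate φ at each world:
  0 (successors {0, 3, 5, 7}): φ is false.
  1 (successors {1, 6}): φ is false.
  2 (successors {0, 2, 4, 5, 6, 7}): φ is false.
  3 (successors {0, 1, 3, 4, 7}): φ is false.
  4 (successors {0, 1, 4, 6, 7}): φ is false.
  5 (successors {2, 3, 4, 5, 6, 7}): φ is false.
  6 (successors {3, 6}): φ is false.
  7 (successors {2, 3, 6, 7}): φ is false.
For instance, at 3:
  At 3: Box not p requires not p at every successor {0, 1, 3, 4, 7}.
    not p fails at 0, so Box not p is false at 3.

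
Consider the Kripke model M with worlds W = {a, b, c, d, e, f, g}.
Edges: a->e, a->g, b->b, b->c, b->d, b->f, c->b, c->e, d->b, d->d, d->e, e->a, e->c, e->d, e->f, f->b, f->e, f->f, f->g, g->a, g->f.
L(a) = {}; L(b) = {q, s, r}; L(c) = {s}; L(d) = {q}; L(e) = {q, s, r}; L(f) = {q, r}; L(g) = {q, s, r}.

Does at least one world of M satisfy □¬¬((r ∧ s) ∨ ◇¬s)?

Yes

Let φ = □¬¬((r ∧ s) ∨ ◇¬s). Evaluate φ at each world:
  a (successors {e, g}): φ is true.
  b (successors {b, c, d, f}): φ is false.
  c (successors {b, e}): φ is true.
  d (successors {b, d, e}): φ is true.
  e (successors {a, c, d, f}): φ is false.
  f (successors {b, e, f, g}): φ is true.
  g (successors {a, f}): φ is false.
Detail at a (witness):
  At a: □¬¬((r ∧ s) ∨ ◇¬s) requires ¬¬((r ∧ s) ∨ ◇¬s) at every successor {e, g}.
      At e: ¬((r ∧ s) ∨ ◇¬s) is false, so ¬¬((r ∧ s) ∨ ◇¬s) is true.
      At g: ¬((r ∧ s) ∨ ◇¬s) is false, so ¬¬((r ∧ s) ∨ ◇¬s) is true.
  So □¬¬((r ∧ s) ∨ ◇¬s) is true at a.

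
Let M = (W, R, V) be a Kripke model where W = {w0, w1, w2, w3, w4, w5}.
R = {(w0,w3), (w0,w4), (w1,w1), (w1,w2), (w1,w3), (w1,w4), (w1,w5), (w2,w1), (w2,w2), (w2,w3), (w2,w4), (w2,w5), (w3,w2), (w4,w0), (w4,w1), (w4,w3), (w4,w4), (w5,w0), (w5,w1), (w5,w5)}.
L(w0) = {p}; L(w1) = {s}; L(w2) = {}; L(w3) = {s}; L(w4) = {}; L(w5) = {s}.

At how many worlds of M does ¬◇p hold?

Recall that ◇ψ holds at a world iff ψ holds at some accessible world.
Let φ = ¬◇p. Evaluate φ at each world:
  w0 (successors {w3, w4}): φ is true.
  w1 (successors {w1, w2, w3, w4, w5}): φ is true.
  w2 (successors {w1, w2, w3, w4, w5}): φ is true.
  w3 (successors {w2}): φ is true.
  w4 (successors {w0, w1, w3, w4}): φ is false.
  w5 (successors {w0, w1, w5}): φ is false.
For instance, at w1:
  At w1: ◇p is false, so ¬◇p is true.
    At w1: ◇p requires p at some successor in {w1, w2, w3, w4, w5}.
      At w1: p is false.
      At w2: p is false.
      At w3: p is false.
      At w4: p is false.
      At w5: p is false.
    So ◇p is false at w1.
Satisfying worlds: {w0, w1, w2, w3}

4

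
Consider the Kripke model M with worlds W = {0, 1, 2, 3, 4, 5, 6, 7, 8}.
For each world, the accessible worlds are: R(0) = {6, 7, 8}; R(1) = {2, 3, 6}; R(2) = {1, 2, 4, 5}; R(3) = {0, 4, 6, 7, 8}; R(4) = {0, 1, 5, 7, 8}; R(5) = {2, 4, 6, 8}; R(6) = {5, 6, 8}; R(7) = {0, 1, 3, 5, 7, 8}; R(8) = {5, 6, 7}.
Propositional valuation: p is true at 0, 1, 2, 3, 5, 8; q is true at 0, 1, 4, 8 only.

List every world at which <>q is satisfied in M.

0, 2, 3, 4, 5, 6, 7

Let φ = <>q. Evaluate φ at each world:
  0 (successors {6, 7, 8}): φ is true.
  1 (successors {2, 3, 6}): φ is false.
  2 (successors {1, 2, 4, 5}): φ is true.
  3 (successors {0, 4, 6, 7, 8}): φ is true.
  4 (successors {0, 1, 5, 7, 8}): φ is true.
  5 (successors {2, 4, 6, 8}): φ is true.
  6 (successors {5, 6, 8}): φ is true.
  7 (successors {0, 1, 3, 5, 7, 8}): φ is true.
  8 (successors {5, 6, 7}): φ is false.
For instance, at 5:
  At 5: <>q requires q at some successor in {2, 4, 6, 8}.
    q holds at 4, so <>q is true at 5.
Satisfying worlds: {0, 2, 3, 4, 5, 6, 7}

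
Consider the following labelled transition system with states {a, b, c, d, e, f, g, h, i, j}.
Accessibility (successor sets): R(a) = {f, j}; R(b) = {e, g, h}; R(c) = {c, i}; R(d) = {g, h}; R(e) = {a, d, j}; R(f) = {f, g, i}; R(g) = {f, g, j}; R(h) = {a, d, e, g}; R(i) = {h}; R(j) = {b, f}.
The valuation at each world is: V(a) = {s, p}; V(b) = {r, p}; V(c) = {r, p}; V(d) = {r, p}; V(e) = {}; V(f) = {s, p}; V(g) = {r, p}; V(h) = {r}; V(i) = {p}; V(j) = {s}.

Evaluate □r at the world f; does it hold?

At f: □r requires r at every successor {f, g, i}.
  r fails at f, so □r is false at f.

No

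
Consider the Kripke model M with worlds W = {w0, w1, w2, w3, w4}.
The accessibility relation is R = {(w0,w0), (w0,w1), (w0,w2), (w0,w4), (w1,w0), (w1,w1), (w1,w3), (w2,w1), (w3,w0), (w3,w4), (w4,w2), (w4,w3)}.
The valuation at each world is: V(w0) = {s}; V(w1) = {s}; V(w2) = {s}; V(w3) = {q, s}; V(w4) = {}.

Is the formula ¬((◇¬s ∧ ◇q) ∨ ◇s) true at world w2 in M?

Recall that ◇ψ holds at a world iff ψ holds at some accessible world.
At w2: (◇¬s ∧ ◇q) ∨ ◇s is true, so ¬((◇¬s ∧ ◇q) ∨ ◇s) is false.
  At w2: ◇¬s ∧ ◇q is false, ◇s is true, so (◇¬s ∧ ◇q) ∨ ◇s is true.
    At w2: ◇¬s is false, ◇q is false, so ◇¬s ∧ ◇q is false.
      At w2: ◇¬s requires ¬s at some successor in {w1}.
        At w1: ¬s is false.
      So ◇¬s is false at w2.
      At w2: ◇q requires q at some successor in {w1}.
        At w1: q is false.
      So ◇q is false at w2.
    At w2: ◇s requires s at some successor in {w1}.
      s holds at w1, so ◇s is true at w2.

No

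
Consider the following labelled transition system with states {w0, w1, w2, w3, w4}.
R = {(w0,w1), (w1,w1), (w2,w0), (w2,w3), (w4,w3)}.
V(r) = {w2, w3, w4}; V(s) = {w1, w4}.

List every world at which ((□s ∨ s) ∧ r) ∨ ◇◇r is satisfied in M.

Let φ = ((□s ∨ s) ∧ r) ∨ ◇◇r. Evaluate φ at each world:
  w0 (successors {w1}): φ is false.
  w1 (successors {w1}): φ is false.
  w2 (successors {w0, w3}): φ is false.
  w3 (successors ∅): φ is true.
  w4 (successors {w3}): φ is true.
For instance, at w1:
  At w1: (□s ∨ s) ∧ r is false, ◇◇r is false, so ((□s ∨ s) ∧ r) ∨ ◇◇r is false.
    At w1: □s ∨ s is true, r is false, so (□s ∨ s) ∧ r is false.
      At w1: □s is true, s is true, so □s ∨ s is true.
    At w1: ◇◇r requires ◇r at some successor in {w1}.
      At w1: ◇r is false.
    So ◇◇r is false at w1.
Satisfying worlds: {w3, w4}

w3, w4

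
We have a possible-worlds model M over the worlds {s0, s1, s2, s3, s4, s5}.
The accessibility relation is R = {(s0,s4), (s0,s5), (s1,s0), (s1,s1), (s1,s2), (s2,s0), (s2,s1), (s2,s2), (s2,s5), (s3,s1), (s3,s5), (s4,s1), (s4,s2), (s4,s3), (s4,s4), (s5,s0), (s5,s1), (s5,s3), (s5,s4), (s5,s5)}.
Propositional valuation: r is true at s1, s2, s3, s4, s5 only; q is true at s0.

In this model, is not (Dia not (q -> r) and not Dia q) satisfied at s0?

At s0: Dia not (q -> r) and not Dia q is false, so not (Dia not (q -> r) and not Dia q) is true.
  At s0: Dia not (q -> r) is false, not Dia q is true, so Dia not (q -> r) and not Dia q is false.
    At s0: Dia not (q -> r) requires not (q -> r) at some successor in {s4, s5}.
      At s4: not (q -> r) is false.
      At s5: not (q -> r) is false.
    So Dia not (q -> r) is false at s0.
    At s0: Dia q is false, so not Dia q is true.
      At s0: Dia q requires q at some successor in {s4, s5}.
        At s4: q is false.
        At s5: q is false.
      So Dia q is false at s0.

Yes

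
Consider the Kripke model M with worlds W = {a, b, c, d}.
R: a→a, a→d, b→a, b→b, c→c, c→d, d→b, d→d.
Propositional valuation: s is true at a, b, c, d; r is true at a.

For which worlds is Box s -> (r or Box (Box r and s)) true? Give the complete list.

a

Let φ = Box s -> (r or Box (Box r and s)). Evaluate φ at each world:
  a (successors {a, d}): φ is true.
  b (successors {a, b}): φ is false.
  c (successors {c, d}): φ is false.
  d (successors {b, d}): φ is false.
For instance, at d:
  At d: Box s is true, r or Box (Box r and s) is false, so Box s -> (r or Box (Box r and s)) is false.
    At d: Box s requires s at every successor {b, d}.
      At b: s is true.
      At d: s is true.
    So Box s is true at d.
    At d: r is false, Box (Box r and s) is false, so r or Box (Box r and s) is false.
      At d: Box (Box r and s) requires Box r and s at every successor {b, d}.
        Box r and s fails at b, so Box (Box r and s) is false at d.
Satisfying worlds: {a}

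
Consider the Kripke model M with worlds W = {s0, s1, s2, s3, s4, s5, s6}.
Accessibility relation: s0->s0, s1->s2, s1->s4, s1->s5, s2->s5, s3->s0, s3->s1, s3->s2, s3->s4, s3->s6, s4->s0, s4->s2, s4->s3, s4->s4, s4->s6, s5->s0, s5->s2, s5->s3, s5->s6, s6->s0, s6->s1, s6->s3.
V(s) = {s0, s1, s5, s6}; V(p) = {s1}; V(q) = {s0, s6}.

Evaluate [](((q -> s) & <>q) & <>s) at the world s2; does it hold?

Yes

At s2: [](((q -> s) & <>q) & <>s) requires ((q -> s) & <>q) & <>s at every successor {s5}.
    At s5: (q -> s) & <>q is true, <>s is true, so ((q -> s) & <>q) & <>s is true.
      At s5: q -> s is true, <>q is true, so (q -> s) & <>q is true.
      At s5: <>s requires s at some successor in {s0, s2, s3, s6}.
        s holds at s0, so <>s is true at s5.
So [](((q -> s) & <>q) & <>s) is true at s2.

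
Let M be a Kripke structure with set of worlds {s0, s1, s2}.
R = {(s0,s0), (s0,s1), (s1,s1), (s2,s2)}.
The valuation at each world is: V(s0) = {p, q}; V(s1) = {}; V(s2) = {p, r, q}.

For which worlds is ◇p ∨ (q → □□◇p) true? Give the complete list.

s0, s1, s2

Let φ = ◇p ∨ (q → □□◇p). Evaluate φ at each world:
  s0 (successors {s0, s1}): φ is true.
  s1 (successors {s1}): φ is true.
  s2 (successors {s2}): φ is true.
For instance, at s1:
  At s1: ◇p is false, q → □□◇p is true, so ◇p ∨ (q → □□◇p) is true.
    At s1: ◇p requires p at some successor in {s1}.
      At s1: p is false.
    So ◇p is false at s1.
    At s1: q is false, □□◇p is false, so q → □□◇p is true.
      At s1: □□◇p requires □◇p at every successor {s1}.
        □◇p fails at s1, so □□◇p is false at s1.
Satisfying worlds: {s0, s1, s2}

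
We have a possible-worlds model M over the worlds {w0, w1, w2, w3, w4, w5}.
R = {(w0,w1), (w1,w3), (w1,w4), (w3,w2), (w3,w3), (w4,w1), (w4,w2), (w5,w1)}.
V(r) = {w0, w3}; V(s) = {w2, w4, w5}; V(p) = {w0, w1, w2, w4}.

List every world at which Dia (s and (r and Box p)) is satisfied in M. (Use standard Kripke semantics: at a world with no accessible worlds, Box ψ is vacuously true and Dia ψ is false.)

none

Recall that Box ψ holds at a world iff ψ holds at every accessible world, and Dia ψ holds iff ψ holds at some accessible world.
Let φ = Dia (s and (r and Box p)). Evaluate φ at each world:
  w0 (successors {w1}): φ is false.
  w1 (successors {w3, w4}): φ is false.
  w2 (successors ∅): φ is false.
  w3 (successors {w2, w3}): φ is false.
  w4 (successors {w1, w2}): φ is false.
  w5 (successors {w1}): φ is false.
For instance, at w5:
  At w5: Dia (s and (r and Box p)) requires s and (r and Box p) at some successor in {w1}.
    At w1: s and (r and Box p) is false.
  So Dia (s and (r and Box p)) is false at w5.
Satisfying worlds: none.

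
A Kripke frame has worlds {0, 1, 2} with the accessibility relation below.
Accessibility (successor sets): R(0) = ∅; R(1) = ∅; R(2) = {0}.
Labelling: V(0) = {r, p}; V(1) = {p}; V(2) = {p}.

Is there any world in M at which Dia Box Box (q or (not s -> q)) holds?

Recall that Box ψ holds at a world iff ψ holds at every accessible world, and Dia ψ holds iff ψ holds at some accessible world.
Let φ = Dia Box Box (q or (not s -> q)). Evaluate φ at each world:
  0 (successors ∅): φ is false.
  1 (successors ∅): φ is false.
  2 (successors {0}): φ is true.
Detail at 2 (witness):
  At 2: Dia Box Box (q or (not s -> q)) requires Box Box (q or (not s -> q)) at some successor in {0}.
    Box Box (q or (not s -> q)) holds at 0, so Dia Box Box (q or (not s -> q)) is true at 2.
      At 0: no accessible worlds, so Box Box (q or (not s -> q)) holds vacuously.

Yes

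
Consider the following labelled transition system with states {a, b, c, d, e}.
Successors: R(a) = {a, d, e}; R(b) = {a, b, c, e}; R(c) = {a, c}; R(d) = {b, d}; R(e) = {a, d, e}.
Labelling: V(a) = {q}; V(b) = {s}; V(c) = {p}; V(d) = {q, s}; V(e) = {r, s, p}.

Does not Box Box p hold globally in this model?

Let φ = not Box Box p. Evaluate φ at each world:
  a (successors {a, d, e}): φ is true.
  b (successors {a, b, c, e}): φ is true.
  c (successors {a, c}): φ is true.
  d (successors {b, d}): φ is true.
  e (successors {a, d, e}): φ is true.
For instance, at b:
  At b: Box Box p is false, so not Box Box p is true.
    At b: Box Box p requires Box p at every successor {a, b, c, e}.
      Box p fails at a, so Box Box p is false at b.

Yes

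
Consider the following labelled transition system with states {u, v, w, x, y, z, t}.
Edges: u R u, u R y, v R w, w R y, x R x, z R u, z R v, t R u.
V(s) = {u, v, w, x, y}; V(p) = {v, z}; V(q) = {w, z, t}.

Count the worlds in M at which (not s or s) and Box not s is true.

Recall that Box ψ holds at a world iff ψ holds at every accessible world, and Dia ψ holds iff ψ holds at some accessible world.
Let φ = (not s or s) and Box not s. Evaluate φ at each world:
  u (successors {u, y}): φ is false.
  v (successors {w}): φ is false.
  w (successors {y}): φ is false.
  x (successors {x}): φ is false.
  y (successors ∅): φ is true.
  z (successors {u, v}): φ is false.
  t (successors {u}): φ is false.
For instance, at z:
  At z: not s or s is true, Box not s is false, so (not s or s) and Box not s is false.
    At z: Box not s requires not s at every successor {u, v}.
      not s fails at u, so Box not s is false at z.
Satisfying worlds: {y}

1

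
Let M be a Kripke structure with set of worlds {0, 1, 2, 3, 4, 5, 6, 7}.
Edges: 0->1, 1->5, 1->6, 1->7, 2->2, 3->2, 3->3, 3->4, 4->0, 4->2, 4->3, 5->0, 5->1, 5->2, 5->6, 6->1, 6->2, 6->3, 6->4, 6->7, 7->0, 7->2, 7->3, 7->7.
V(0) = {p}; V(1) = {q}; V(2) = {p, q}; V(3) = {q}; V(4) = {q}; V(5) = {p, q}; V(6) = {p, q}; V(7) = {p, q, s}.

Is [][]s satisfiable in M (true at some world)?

No

Recall that []ψ holds at a world iff ψ holds at every accessible world, and <>ψ holds iff ψ holds at some accessible world.
Let φ = [][]s. Evaluate φ at each world:
  0 (successors {1}): φ is false.
  1 (successors {5, 6, 7}): φ is false.
  2 (successors {2}): φ is false.
  3 (successors {2, 3, 4}): φ is false.
  4 (successors {0, 2, 3}): φ is false.
  5 (successors {0, 1, 2, 6}): φ is false.
  6 (successors {1, 2, 3, 4, 7}): φ is false.
  7 (successors {0, 2, 3, 7}): φ is false.
For instance, at 5:
  At 5: [][]s requires []s at every successor {0, 1, 2, 6}.
    []s fails at 0, so [][]s is false at 5.
      At 0: []s requires s at every successor {1}.
        s fails at 1, so []s is false at 0.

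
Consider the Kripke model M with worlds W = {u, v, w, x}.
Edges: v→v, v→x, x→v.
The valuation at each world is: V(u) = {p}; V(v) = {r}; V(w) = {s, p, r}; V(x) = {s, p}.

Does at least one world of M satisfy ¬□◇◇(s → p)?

No

Let φ = ¬□◇◇(s → p). Evaluate φ at each world:
  u (successors ∅): φ is false.
  v (successors {v, x}): φ is false.
  w (successors ∅): φ is false.
  x (successors {v}): φ is false.
For instance, at x:
  At x: □◇◇(s → p) is true, so ¬□◇◇(s → p) is false.
    At x: □◇◇(s → p) requires ◇◇(s → p) at every successor {v}.
      At v: ◇◇(s → p) is true.
    So □◇◇(s → p) is true at x.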